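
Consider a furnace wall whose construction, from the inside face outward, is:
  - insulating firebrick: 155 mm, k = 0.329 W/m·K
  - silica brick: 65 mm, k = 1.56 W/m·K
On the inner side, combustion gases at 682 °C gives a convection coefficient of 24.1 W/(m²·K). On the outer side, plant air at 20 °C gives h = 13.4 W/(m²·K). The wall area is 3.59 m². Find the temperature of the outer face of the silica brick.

Thermal resistances in series:
R_inner film = 1/(h_i·A) = 1/(24.1×3.59) = 0.01156 K/W
R_insulating firebrick = L/(kA) = 0.155/(0.329×3.59) = 0.1312 K/W
R_silica brick = L/(kA) = 0.065/(1.56×3.59) = 0.01161 K/W
R_outer film = 1/(h_o·A) = 1/(13.4×3.59) = 0.02079 K/W
R_total = 0.1752 K/W;  Q = ΔT/R_total = 662/0.1752 = 3779 W
T_interface = T_inner − Q·ΣR(inner→interface) = 682 − 3780×0.1544

T ≈ 98.6 °C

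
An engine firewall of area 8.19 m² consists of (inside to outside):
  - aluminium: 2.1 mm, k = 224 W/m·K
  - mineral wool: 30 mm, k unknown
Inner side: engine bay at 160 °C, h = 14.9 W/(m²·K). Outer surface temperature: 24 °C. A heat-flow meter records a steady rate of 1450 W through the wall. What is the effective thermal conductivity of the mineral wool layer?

Series thermal resistances:
R_inner film = 1/(h_i·A) = 1/(14.9×8.19) = 0.008195 K/W
R_aluminium = L/(kA) = 0.0021/(224×8.19) = 1.145×10^-6 K/W
Sum of known resistances R_other = 0.008196 K/W
Total R = ΔT/Q = 136/1450 = 0.09379 K/W
R_mineral wool = R_total − R_other = 0.0856 K/W
k = L/(R·A) = 0.03/(0.0856×8.19)

k ≈ 0.0428 W/(m·K)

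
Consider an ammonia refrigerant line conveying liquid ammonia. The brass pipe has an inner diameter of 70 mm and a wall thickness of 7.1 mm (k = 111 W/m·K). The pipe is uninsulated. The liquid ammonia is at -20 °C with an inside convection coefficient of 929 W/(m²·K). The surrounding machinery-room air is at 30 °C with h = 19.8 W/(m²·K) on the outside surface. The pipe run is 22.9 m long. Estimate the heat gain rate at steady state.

Q ≈ 5840 W

Per-layer cylindrical resistances, series-summed:
R_inner film = 1/(h_i·2πr₁L) = 1/(929×2π×0.035×22.9) = 2.137×10^-4 K/W
R_brass pipe wall = ln(42.1/35)/(2π×111×22.9) = 1.156×10^-5 K/W
R_outer film = 1/(h_o·2πr_oL) = 1/(19.8×2π×0.0421×22.9) = 0.008338 K/W
R_total = 0.008563 K/W
Q = ΔT/R_total = 50/0.008563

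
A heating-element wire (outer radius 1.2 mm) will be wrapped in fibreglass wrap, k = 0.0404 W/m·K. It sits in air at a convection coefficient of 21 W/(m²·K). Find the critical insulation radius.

r_cr ≈ 1.92 mm

For a cylinder r_cr = k/h = 0.0404/21
r_cr = 1.92 mm; since the bare radius (1.2 mm) is below r_cr, adding a thin layer of insulation will *increase* heat loss.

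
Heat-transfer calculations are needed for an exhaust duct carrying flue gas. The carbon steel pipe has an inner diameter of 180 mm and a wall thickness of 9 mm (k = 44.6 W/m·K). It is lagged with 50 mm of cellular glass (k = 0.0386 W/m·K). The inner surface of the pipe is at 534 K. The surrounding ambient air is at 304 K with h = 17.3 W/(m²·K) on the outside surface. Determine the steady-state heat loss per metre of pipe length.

q′ ≈ 132 W/m

For a radial system each layer contributes R = ln(r_out/r_in)/(2πkL); films add R = 1/(hA).
R_carbon steel pipe wall = ln(99/90)/(2π×44.6×1) = 3.401×10^-4 K/W
R_cellular glass = ln(149/99)/(2π×0.0386×1) = 1.686 K/W
R_outer film = 1/(h_o·2πr_oL) = 1/(17.3×2π×0.149×1) = 0.06174 K/W
R_total = 1.748 K/W
Q = ΔT/R_total = 230/1.748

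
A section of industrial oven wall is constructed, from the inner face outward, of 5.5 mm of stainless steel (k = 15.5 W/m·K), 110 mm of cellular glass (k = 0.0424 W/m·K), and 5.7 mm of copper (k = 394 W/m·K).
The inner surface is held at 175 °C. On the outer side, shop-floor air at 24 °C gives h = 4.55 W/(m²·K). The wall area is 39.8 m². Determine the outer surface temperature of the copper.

Using the resistance-network approach (series):
R_stainless steel = L/(kA) = 0.0055/(15.5×39.8) = 8.916×10^-6 K/W
R_cellular glass = L/(kA) = 0.11/(0.0424×39.8) = 0.06518 K/W
R_copper = L/(kA) = 0.0057/(394×39.8) = 3.635×10^-7 K/W
R_outer film = 1/(h_o·A) = 1/(4.55×39.8) = 0.005522 K/W
R_total = 0.07072 K/W;  Q = ΔT/R_total = 151/0.07072 = 2135 W
T_interface = T_inner − Q·ΣR(inner→interface) = 175 − 2140×0.06519

T ≈ 35.8 °C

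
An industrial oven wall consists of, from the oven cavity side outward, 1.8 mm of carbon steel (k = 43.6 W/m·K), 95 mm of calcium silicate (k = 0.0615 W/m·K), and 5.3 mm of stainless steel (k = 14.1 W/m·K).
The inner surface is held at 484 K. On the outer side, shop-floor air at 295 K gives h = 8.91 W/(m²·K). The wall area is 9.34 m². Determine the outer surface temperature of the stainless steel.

Thermal resistances in series:
R_carbon steel = L/(kA) = 0.0018/(43.6×9.34) = 4.42×10^-6 K/W
R_calcium silicate = L/(kA) = 0.095/(0.0615×9.34) = 0.1654 K/W
R_stainless steel = L/(kA) = 0.0053/(14.1×9.34) = 4.024×10^-5 K/W
R_outer film = 1/(h_o·A) = 1/(8.91×9.34) = 0.01202 K/W
R_total = 0.1774 K/W;  Q = ΔT/R_total = 189/0.1774 = 1065 W
T_interface = T_inner − Q·ΣR(inner→interface) = 484 − 1070×0.1654

T ≈ 308 K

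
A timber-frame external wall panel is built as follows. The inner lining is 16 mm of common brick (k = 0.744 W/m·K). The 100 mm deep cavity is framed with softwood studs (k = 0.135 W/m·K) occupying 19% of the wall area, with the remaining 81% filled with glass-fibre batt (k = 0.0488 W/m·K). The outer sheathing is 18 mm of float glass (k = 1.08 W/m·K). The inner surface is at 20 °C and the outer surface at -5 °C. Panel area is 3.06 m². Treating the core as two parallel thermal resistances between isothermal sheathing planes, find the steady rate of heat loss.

Q ≈ 48.7 W

Sheathing layers in series; stud and cavity paths in parallel between them.
R_inner = 0.016/(0.744×3.06) = 0.007028 K/W
R_stud  = 0.1/(0.135×0.19×3.06) = 1.274 K/W
R_cav   = 0.1/(0.0488×0.81×3.06) = 0.8267 K/W
1/R_core = 1/R_stud + 1/R_cav → R_core = 0.5014 K/W
R_outer = 0.018/(1.08×3.06) = 0.005447 K/W
R_total = 0.5139 K/W
Q = ΔT/R_total = 25/0.5139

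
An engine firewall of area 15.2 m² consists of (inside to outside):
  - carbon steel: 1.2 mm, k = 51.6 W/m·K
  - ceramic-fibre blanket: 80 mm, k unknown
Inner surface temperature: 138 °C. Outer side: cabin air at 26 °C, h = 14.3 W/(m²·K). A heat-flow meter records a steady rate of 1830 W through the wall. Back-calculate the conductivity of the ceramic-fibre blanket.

Model the wall as resistances in series:
R_carbon steel = L/(kA) = 0.0012/(51.6×15.2) = 1.53×10^-6 K/W
R_outer film = 1/(h_o·A) = 1/(14.3×15.2) = 0.004601 K/W
Sum of known resistances R_other = 0.004602 K/W
Total R = ΔT/Q = 112/1830 = 0.0612 K/W
R_ceramic-fibre blanket = R_total − R_other = 0.0566 K/W
k = L/(R·A) = 0.08/(0.0566×15.2)

k ≈ 0.093 W/(m·K)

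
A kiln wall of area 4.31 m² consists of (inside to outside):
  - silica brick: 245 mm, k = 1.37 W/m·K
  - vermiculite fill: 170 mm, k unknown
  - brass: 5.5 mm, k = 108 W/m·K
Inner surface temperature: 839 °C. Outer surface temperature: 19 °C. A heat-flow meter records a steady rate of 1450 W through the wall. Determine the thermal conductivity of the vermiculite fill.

k ≈ 0.0753 W/(m·K)

Thermal resistances in series:
R_silica brick = L/(kA) = 0.245/(1.37×4.31) = 0.04149 K/W
R_brass = L/(kA) = 0.0055/(108×4.31) = 1.182×10^-5 K/W
Sum of known resistances R_other = 0.0415 K/W
Total R = ΔT/Q = 820/1450 = 0.5655 K/W
R_vermiculite fill = R_total − R_other = 0.524 K/W
k = L/(R·A) = 0.17/(0.524×4.31)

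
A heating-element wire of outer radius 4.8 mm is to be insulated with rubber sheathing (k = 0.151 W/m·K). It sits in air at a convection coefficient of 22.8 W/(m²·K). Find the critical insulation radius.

For a cylinder r_cr = k/h = 0.151/22.8
r_cr = 6.62 mm; since the bare radius (4.8 mm) is below r_cr, adding a thin layer of insulation will *increase* heat loss.

r_cr ≈ 6.62 mm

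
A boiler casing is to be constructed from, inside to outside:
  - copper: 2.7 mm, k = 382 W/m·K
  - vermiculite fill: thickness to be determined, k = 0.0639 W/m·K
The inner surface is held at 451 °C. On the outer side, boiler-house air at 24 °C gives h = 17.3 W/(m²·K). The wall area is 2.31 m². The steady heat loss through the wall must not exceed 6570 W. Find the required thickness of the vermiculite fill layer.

L ≈ 5.9 mm

Model the wall as resistances in series:
R_copper = L/(kA) = 0.0027/(382×2.31) = 3.06×10^-6 K/W
R_outer film = 1/(h_o·A) = 1/(17.3×2.31) = 0.02502 K/W
Sum of the known resistances R_other = 0.02503 K/W
Required total resistance R_tot = ΔT/Q_allow = 427/6570 = 0.06499 K/W
R_vermiculite fill = R_tot − R_other = 0.03997 K/W
L = R·k·A = 0.03997×0.0639×2.31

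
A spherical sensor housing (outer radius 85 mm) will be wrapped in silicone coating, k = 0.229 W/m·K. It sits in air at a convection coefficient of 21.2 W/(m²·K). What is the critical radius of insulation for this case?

r_cr ≈ 21.6 mm

For a sphere r_cr = 2k/h = 2×0.229/21.2
r_cr = 21.6 mm; since the bare radius (85 mm) is above r_cr, any added insulation will reduce heat loss.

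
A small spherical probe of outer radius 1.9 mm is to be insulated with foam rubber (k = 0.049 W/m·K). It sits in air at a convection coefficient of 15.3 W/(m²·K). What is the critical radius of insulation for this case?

For a sphere r_cr = 2k/h = 2×0.049/15.3
r_cr = 6.41 mm; since the bare radius (1.9 mm) is below r_cr, adding a thin layer of insulation will *increase* heat loss.

r_cr ≈ 6.41 mm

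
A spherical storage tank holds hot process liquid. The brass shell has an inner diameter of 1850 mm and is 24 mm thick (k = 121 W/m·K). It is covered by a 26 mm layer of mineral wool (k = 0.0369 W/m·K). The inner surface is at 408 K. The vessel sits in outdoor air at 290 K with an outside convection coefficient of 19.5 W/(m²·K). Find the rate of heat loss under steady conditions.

Q ≈ 1820 W

For a spherical shell R = (1/r₁ − 1/r₂)/(4πk); film R = 1/(h·4πr²). In series:
R_brass shell = (1/0.925 − 1/0.949)/(4π×121) = 1.798×10^-5 K/W
R_mineral wool = (1/0.949 − 1/0.975)/(4π×0.0369) = 0.0606 K/W
R_outer film = 1/(h·4πr_o²) = 1/(19.5×4π×0.975²) = 0.004293 K/W
R_total = 0.06491 K/W
Q = ΔT/R_total = 118/0.06491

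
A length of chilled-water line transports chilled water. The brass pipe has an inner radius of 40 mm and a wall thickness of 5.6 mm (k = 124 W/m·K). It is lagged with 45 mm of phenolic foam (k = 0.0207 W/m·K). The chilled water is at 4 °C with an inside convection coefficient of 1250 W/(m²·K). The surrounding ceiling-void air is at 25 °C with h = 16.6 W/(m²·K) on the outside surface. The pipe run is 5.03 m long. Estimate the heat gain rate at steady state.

Q ≈ 19.6 W

Per-layer cylindrical resistances, series-summed:
R_inner film = 1/(h_i·2πr₁L) = 1/(1250×2π×0.04×5.03) = 6.328×10^-4 K/W
R_brass pipe wall = ln(45.6/40)/(2π×124×5.03) = 3.343×10^-5 K/W
R_phenolic foam = ln(90.6/45.6)/(2π×0.0207×5.03) = 1.049 K/W
R_outer film = 1/(h_o·2πr_oL) = 1/(16.6×2π×0.0906×5.03) = 0.02104 K/W
R_total = 1.071 K/W
Q = ΔT/R_total = 21/1.071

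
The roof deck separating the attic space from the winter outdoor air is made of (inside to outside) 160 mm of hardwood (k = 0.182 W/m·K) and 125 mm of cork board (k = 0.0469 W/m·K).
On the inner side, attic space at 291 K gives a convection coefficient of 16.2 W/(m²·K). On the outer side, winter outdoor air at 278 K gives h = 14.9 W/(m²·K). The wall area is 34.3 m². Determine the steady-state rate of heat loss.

Series thermal resistances:
R_inner film = 1/(h_i·A) = 1/(16.2×34.3) = 0.0018 K/W
R_hardwood = L/(kA) = 0.16/(0.182×34.3) = 0.02563 K/W
R_cork board = L/(kA) = 0.125/(0.0469×34.3) = 0.0777 K/W
R_outer film = 1/(h_o·A) = 1/(14.9×34.3) = 0.001957 K/W
R_total = 0.1071 K/W
Q = ΔT / R_total = 13 / 0.1071

Q ≈ 121 W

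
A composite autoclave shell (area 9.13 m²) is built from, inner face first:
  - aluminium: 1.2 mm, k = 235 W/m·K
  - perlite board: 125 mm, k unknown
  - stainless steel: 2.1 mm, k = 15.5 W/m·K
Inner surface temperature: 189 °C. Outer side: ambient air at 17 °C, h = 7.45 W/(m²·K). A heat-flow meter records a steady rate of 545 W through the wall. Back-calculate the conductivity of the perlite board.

Using the resistance-network approach (series):
R_aluminium = L/(kA) = 0.0012/(235×9.13) = 5.593×10^-7 K/W
R_stainless steel = L/(kA) = 0.0021/(15.5×9.13) = 1.484×10^-5 K/W
R_outer film = 1/(h_o·A) = 1/(7.45×9.13) = 0.0147 K/W
Sum of known resistances R_other = 0.01472 K/W
Total R = ΔT/Q = 172/545 = 0.3156 K/W
R_perlite board = R_total − R_other = 0.3009 K/W
k = L/(R·A) = 0.125/(0.3009×9.13)

k ≈ 0.0455 W/(m·K)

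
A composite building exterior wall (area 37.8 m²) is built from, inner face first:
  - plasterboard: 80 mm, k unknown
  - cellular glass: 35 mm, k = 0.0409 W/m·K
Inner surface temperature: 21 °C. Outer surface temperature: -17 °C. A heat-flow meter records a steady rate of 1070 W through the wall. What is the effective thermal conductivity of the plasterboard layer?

Series thermal resistances:
R_cellular glass = L/(kA) = 0.035/(0.0409×37.8) = 0.02264 K/W
Sum of known resistances R_other = 0.02264 K/W
Total R = ΔT/Q = 38/1070 = 0.03551 K/W
R_plasterboard = R_total − R_other = 0.01288 K/W
k = L/(R·A) = 0.08/(0.01288×37.8)

k ≈ 0.164 W/(m·K)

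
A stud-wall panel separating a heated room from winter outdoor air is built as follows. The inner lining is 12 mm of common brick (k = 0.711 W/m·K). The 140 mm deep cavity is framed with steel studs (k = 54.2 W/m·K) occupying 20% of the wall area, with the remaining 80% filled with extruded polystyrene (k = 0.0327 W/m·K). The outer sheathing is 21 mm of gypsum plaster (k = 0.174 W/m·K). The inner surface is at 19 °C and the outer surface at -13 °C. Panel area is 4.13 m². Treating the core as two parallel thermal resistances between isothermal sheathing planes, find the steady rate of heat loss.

Sheathing layers in series; stud and cavity paths in parallel between them.
R_inner = 0.012/(0.711×4.13) = 0.004087 K/W
R_stud  = 0.14/(54.2×0.2×4.13) = 0.003127 K/W
R_cav   = 0.14/(0.0327×0.8×4.13) = 1.296 K/W
1/R_core = 1/R_stud + 1/R_cav → R_core = 0.00312 K/W
R_outer = 0.021/(0.174×4.13) = 0.02922 K/W
R_total = 0.03643 K/W
Q = ΔT/R_total = 32/0.03643

Q ≈ 878 W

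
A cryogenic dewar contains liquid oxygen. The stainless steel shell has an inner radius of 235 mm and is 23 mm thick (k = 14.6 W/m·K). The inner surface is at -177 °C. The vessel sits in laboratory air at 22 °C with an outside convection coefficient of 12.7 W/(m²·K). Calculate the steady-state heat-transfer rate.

Q ≈ 2070 W

Spherical conduction: R = (1/r_in − 1/r_out)/(4πk) per layer; series-sum.
R_stainless steel shell = (1/0.235 − 1/0.258)/(4π×14.6) = 0.002068 K/W
R_outer film = 1/(h·4πr_o²) = 1/(12.7×4π×0.258²) = 0.09413 K/W
R_total = 0.0962 K/W
Q = ΔT/R_total = 199/0.0962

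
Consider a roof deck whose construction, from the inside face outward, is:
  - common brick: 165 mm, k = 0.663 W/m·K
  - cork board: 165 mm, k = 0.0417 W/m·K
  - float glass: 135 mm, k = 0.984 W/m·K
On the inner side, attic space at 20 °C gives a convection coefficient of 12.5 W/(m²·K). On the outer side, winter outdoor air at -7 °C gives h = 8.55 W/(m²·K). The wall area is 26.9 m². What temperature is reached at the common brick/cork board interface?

Series thermal resistances:
R_inner film = 1/(h_i·A) = 1/(12.5×26.9) = 0.002974 K/W
R_common brick = L/(kA) = 0.165/(0.663×26.9) = 0.009252 K/W
R_cork board = L/(kA) = 0.165/(0.0417×26.9) = 0.1471 K/W
R_float glass = L/(kA) = 0.135/(0.984×26.9) = 0.0051 K/W
R_outer film = 1/(h_o·A) = 1/(8.55×26.9) = 0.004348 K/W
R_total = 0.1688 K/W;  Q = ΔT/R_total = 27/0.1688 = 160 W
T_interface = T_inner − Q·ΣR(inner→interface) = 20 − 160×0.01223

T ≈ 18 °C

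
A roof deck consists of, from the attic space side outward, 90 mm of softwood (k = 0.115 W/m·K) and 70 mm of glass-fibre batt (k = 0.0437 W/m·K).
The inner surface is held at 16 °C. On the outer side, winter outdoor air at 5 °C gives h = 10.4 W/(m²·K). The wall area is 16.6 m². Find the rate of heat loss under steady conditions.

Treating each layer as a thermal resistance in series:
R_softwood = L/(kA) = 0.09/(0.115×16.6) = 0.04715 K/W
R_glass-fibre batt = L/(kA) = 0.07/(0.0437×16.6) = 0.0965 K/W
R_outer film = 1/(h_o·A) = 1/(10.4×16.6) = 0.005792 K/W
R_total = 0.1494 K/W
Q = ΔT / R_total = 11 / 0.1494

Q ≈ 73.6 W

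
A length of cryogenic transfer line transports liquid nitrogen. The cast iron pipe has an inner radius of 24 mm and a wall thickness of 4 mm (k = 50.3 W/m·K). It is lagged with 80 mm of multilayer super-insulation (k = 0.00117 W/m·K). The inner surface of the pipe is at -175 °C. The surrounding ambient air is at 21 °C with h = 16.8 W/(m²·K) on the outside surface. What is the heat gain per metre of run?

q′ ≈ 1.07 W/m

Cylindrical conduction, so R = ln(r₂/r₁)/(2πkL) per layer, in series:
R_cast iron pipe wall = ln(28/24)/(2π×50.3×1) = 4.878×10^-4 K/W
R_multilayer super-insulation = ln(108/28)/(2π×0.00117×1) = 183.6 K/W
R_outer film = 1/(h_o·2πr_oL) = 1/(16.8×2π×0.108×1) = 0.08772 K/W
R_total = 183.7 K/W
Q = ΔT/R_total = 196/183.7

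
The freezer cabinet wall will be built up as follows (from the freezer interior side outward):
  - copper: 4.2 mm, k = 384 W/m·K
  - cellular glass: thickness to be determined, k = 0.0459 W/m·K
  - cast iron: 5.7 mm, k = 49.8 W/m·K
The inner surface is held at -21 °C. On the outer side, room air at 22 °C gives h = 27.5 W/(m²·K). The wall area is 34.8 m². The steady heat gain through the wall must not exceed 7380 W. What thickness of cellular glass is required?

Treating each layer as a thermal resistance in series:
R_copper = L/(kA) = 0.0042/(384×34.8) = 3.143×10^-7 K/W
R_cast iron = L/(kA) = 0.0057/(49.8×34.8) = 3.289×10^-6 K/W
R_outer film = 1/(h_o·A) = 1/(27.5×34.8) = 0.001045 K/W
Sum of the known resistances R_other = 0.001049 K/W
Required total resistance R_tot = ΔT/Q_allow = 43/7380 = 0.005827 K/W
R_cellular glass = R_tot − R_other = 0.004778 K/W
L = R·k·A = 0.004778×0.0459×34.8

L ≈ 7.63 mm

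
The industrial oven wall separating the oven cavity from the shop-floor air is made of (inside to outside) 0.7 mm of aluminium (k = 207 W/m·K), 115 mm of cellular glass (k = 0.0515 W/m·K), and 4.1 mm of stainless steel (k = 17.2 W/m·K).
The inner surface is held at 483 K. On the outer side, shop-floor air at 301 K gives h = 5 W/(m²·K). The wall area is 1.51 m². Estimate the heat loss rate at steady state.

Q ≈ 113 W

Using the resistance-network approach (series):
R_aluminium = L/(kA) = 0.0007/(207×1.51) = 2.239×10^-6 K/W
R_cellular glass = L/(kA) = 0.115/(0.0515×1.51) = 1.479 K/W
R_stainless steel = L/(kA) = 0.0041/(17.2×1.51) = 1.579×10^-4 K/W
R_outer film = 1/(h_o·A) = 1/(5×1.51) = 0.1325 K/W
R_total = 1.611 K/W
Q = ΔT / R_total = 182 / 1.611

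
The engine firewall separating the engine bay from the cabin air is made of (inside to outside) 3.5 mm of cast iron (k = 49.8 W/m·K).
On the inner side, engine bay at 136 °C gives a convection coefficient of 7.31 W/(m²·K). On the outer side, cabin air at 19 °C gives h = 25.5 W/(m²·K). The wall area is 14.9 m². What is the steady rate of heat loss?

Q ≈ 9900 W

Treating each layer as a thermal resistance in series:
R_inner film = 1/(h_i·A) = 1/(7.31×14.9) = 0.009181 K/W
R_cast iron = L/(kA) = 0.0035/(49.8×14.9) = 4.717×10^-6 K/W
R_outer film = 1/(h_o·A) = 1/(25.5×14.9) = 0.002632 K/W
R_total = 0.01182 K/W
Q = ΔT / R_total = 117 / 0.01182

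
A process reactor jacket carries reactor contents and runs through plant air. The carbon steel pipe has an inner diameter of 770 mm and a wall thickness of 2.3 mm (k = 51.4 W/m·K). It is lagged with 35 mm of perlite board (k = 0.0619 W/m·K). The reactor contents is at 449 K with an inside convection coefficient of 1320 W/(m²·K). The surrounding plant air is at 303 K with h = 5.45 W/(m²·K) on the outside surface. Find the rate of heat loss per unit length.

q′ ≈ 500 W/m

Radial resistances (cylindrical: R_cond = ln(r_o/r_i)/(2πkL), R_conv = 1/(h·2πrL)):
R_inner film = 1/(h_i·2πr₁L) = 1/(1320×2π×0.385×1) = 3.132×10^-4 K/W
R_carbon steel pipe wall = ln(387.3/385)/(2π×51.4×1) = 1.844×10^-5 K/W
R_perlite board = ln(422.3/387.3)/(2π×0.0619×1) = 0.2224 K/W
R_outer film = 1/(h_o·2πr_oL) = 1/(5.45×2π×0.4223×1) = 0.06915 K/W
R_total = 0.2919 K/W
Q = ΔT/R_total = 146/0.2919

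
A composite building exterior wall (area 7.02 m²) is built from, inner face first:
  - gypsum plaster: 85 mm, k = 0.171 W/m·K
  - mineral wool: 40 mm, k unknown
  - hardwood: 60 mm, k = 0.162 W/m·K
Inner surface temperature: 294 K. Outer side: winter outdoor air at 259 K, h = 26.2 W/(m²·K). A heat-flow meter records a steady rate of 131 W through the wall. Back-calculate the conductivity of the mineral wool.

k ≈ 0.0412 W/(m·K)

Thermal resistances in series:
R_gypsum plaster = L/(kA) = 0.085/(0.171×7.02) = 0.07081 K/W
R_hardwood = L/(kA) = 0.06/(0.162×7.02) = 0.05276 K/W
R_outer film = 1/(h_o·A) = 1/(26.2×7.02) = 0.005437 K/W
Sum of known resistances R_other = 0.129 K/W
Total R = ΔT/Q = 35/131 = 0.2672 K/W
R_mineral wool = R_total − R_other = 0.1382 K/W
k = L/(R·A) = 0.04/(0.1382×7.02)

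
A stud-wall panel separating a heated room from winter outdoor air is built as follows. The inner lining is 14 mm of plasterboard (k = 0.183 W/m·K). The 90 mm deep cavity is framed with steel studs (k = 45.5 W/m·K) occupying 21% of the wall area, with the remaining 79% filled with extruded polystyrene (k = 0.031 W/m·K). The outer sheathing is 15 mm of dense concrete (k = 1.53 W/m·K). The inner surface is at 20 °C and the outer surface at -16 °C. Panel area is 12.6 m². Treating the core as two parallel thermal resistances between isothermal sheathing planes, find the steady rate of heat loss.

Sheathing layers in series; stud and cavity paths in parallel between them.
R_inner = 0.014/(0.183×12.6) = 0.006072 K/W
R_stud  = 0.09/(45.5×0.21×12.6) = 7.476×10^-4 K/W
R_cav   = 0.09/(0.031×0.79×12.6) = 0.2917 K/W
1/R_core = 1/R_stud + 1/R_cav → R_core = 7.456×10^-4 K/W
R_outer = 0.015/(1.53×12.6) = 7.781×10^-4 K/W
R_total = 0.007595 K/W
Q = ΔT/R_total = 36/0.007595

Q ≈ 4740 W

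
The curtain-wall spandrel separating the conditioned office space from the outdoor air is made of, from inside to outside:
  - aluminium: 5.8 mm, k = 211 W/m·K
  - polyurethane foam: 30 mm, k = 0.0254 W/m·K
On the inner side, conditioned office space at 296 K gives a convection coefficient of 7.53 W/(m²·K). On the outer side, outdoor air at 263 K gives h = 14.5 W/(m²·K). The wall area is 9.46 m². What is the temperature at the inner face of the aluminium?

Thermal resistances in series:
R_inner film = 1/(h_i·A) = 1/(7.53×9.46) = 0.01404 K/W
R_aluminium = L/(kA) = 0.0058/(211×9.46) = 2.906×10^-6 K/W
R_polyurethane foam = L/(kA) = 0.03/(0.0254×9.46) = 0.1249 K/W
R_outer film = 1/(h_o·A) = 1/(14.5×9.46) = 0.00729 K/W
R_total = 0.1462 K/W;  Q = ΔT/R_total = 33/0.1462 = 225.7 W
T_interface = T_inner − Q·ΣR(inner→interface) = 296 − 226×0.01404

T ≈ 293 K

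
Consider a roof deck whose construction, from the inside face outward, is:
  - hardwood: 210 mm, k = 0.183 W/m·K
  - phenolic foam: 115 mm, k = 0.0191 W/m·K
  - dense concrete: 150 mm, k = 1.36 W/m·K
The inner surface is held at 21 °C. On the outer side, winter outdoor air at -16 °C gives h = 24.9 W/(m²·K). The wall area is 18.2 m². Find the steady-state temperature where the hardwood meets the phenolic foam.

T ≈ 15.2 °C

Series thermal resistances:
R_hardwood = L/(kA) = 0.21/(0.183×18.2) = 0.06305 K/W
R_phenolic foam = L/(kA) = 0.115/(0.0191×18.2) = 0.3308 K/W
R_dense concrete = L/(kA) = 0.15/(1.36×18.2) = 0.00606 K/W
R_outer film = 1/(h_o·A) = 1/(24.9×18.2) = 0.002207 K/W
R_total = 0.4021 K/W;  Q = ΔT/R_total = 37/0.4021 = 92.01 W
T_interface = T_inner − Q·ΣR(inner→interface) = 21 − 92×0.06305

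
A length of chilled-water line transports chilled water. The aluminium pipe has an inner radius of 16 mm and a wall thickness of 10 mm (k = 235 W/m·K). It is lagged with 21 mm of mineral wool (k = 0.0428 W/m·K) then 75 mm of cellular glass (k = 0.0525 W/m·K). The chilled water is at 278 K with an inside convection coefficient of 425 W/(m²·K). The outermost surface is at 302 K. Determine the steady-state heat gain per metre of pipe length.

Per-layer cylindrical resistances, series-summed:
R_inner film = 1/(h_i·2πr₁L) = 1/(425×2π×0.016×1) = 0.02341 K/W
R_aluminium pipe wall = ln(26/16)/(2π×235×1) = 3.288×10^-4 K/W
R_mineral wool = ln(47/26)/(2π×0.0428×1) = 2.202 K/W
R_cellular glass = ln(122/47)/(2π×0.0525×1) = 2.892 K/W
R_total = 5.117 K/W
Q = ΔT/R_total = 24/5.117

q′ ≈ 4.69 W/m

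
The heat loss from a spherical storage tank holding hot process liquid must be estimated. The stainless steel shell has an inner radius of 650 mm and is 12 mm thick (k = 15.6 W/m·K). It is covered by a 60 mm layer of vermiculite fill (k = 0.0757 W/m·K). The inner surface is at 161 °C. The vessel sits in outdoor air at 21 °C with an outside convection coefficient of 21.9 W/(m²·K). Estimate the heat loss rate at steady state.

Q ≈ 1010 W

Radial (spherical) resistances in series:
R_stainless steel shell = (1/0.65 − 1/0.662)/(4π×15.6) = 1.423×10^-4 K/W
R_vermiculite fill = (1/0.662 − 1/0.722)/(4π×0.0757) = 0.132 K/W
R_outer film = 1/(h·4πr_o²) = 1/(21.9×4π×0.722²) = 0.006971 K/W
R_total = 0.1391 K/W
Q = ΔT/R_total = 140/0.1391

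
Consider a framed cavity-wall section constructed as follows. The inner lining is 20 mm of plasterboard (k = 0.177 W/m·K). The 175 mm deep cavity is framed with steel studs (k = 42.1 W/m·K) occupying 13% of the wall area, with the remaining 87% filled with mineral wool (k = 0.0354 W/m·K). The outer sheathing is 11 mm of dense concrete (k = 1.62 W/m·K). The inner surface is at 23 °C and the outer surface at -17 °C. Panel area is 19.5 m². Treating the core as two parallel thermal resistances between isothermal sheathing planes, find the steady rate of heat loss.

Sheathing layers in series; stud and cavity paths in parallel between them.
R_inner = 0.02/(0.177×19.5) = 0.005795 K/W
R_stud  = 0.175/(42.1×0.13×19.5) = 0.00164 K/W
R_cav   = 0.175/(0.0354×0.87×19.5) = 0.2914 K/W
1/R_core = 1/R_stud + 1/R_cav → R_core = 0.001631 K/W
R_outer = 0.011/(1.62×19.5) = 3.482×10^-4 K/W
R_total = 0.007773 K/W
Q = ΔT/R_total = 40/0.007773

Q ≈ 5150 W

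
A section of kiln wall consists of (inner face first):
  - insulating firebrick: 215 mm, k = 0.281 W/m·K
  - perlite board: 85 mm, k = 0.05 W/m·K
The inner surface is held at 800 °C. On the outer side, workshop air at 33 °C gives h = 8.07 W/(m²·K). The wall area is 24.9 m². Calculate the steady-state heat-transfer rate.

Q ≈ 7380 W

Model the wall as resistances in series:
R_insulating firebrick = L/(kA) = 0.215/(0.281×24.9) = 0.03073 K/W
R_perlite board = L/(kA) = 0.085/(0.05×24.9) = 0.06827 K/W
R_outer film = 1/(h_o·A) = 1/(8.07×24.9) = 0.004977 K/W
R_total = 0.104 K/W
Q = ΔT / R_total = 767 / 0.104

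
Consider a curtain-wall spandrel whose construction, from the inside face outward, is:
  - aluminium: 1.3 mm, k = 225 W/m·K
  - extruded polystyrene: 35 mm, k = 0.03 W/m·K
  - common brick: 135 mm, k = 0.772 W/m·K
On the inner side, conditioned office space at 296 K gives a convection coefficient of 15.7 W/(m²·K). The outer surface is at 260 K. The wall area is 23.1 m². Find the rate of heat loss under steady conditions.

Thermal resistances in series:
R_inner film = 1/(h_i·A) = 1/(15.7×23.1) = 0.002757 K/W
R_aluminium = L/(kA) = 0.0013/(225×23.1) = 2.501×10^-7 K/W
R_extruded polystyrene = L/(kA) = 0.035/(0.03×23.1) = 0.05051 K/W
R_common brick = L/(kA) = 0.135/(0.772×23.1) = 0.00757 K/W
R_total = 0.06083 K/W
Q = ΔT / R_total = 36 / 0.06083

Q ≈ 592 W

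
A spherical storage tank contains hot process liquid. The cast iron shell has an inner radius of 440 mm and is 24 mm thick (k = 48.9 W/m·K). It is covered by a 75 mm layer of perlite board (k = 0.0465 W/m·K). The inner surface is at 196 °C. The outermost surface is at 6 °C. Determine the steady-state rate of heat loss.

Each spherical layer contributes R = (1/r_i − 1/r_o)/(4πk):
R_cast iron shell = (1/0.44 − 1/0.464)/(4π×48.9) = 1.913×10^-4 K/W
R_perlite board = (1/0.464 − 1/0.539)/(4π×0.0465) = 0.5132 K/W
R_total = 0.5134 K/W
Q = ΔT/R_total = 190/0.5134

Q ≈ 370 W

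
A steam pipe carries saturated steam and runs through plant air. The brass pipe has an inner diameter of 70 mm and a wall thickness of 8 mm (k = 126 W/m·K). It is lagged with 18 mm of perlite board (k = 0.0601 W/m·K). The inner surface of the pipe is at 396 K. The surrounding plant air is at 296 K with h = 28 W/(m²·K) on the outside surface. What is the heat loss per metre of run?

q′ ≈ 98.1 W/m

Cylindrical conduction, so R = ln(r₂/r₁)/(2πkL) per layer, in series:
R_brass pipe wall = ln(43/35)/(2π×126×1) = 2.6×10^-4 K/W
R_perlite board = ln(61/43)/(2π×0.0601×1) = 0.926 K/W
R_outer film = 1/(h_o·2πr_oL) = 1/(28×2π×0.061×1) = 0.09318 K/W
R_total = 1.019 K/W
Q = ΔT/R_total = 100/1.019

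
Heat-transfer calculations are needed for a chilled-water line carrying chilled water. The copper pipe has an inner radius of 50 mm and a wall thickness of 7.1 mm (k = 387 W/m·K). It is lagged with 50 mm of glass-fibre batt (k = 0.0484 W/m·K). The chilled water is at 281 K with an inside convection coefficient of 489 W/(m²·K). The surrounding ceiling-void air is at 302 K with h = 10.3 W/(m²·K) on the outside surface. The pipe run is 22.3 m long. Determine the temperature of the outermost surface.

T ≈ 301 K

Cylindrical conduction, so R = ln(r₂/r₁)/(2πkL) per layer, in series:
R_inner film = 1/(h_i·2πr₁L) = 1/(489×2π×0.05×22.3) = 2.919×10^-4 K/W
R_copper pipe wall = ln(57.1/50)/(2π×387×22.3) = 2.449×10^-6 K/W
R_glass-fibre batt = ln(107.1/57.1)/(2π×0.0484×22.3) = 0.09275 K/W
R_outer film = 1/(h_o·2πr_oL) = 1/(10.3×2π×0.1071×22.3) = 0.00647 K/W
R_total = 0.09951 K/W
Q = ΔT/R_total = 21/0.09951
Q = 211 W
T_interface = T_inner + Q·ΣR(inner→interface) = 281 + 211×0.09304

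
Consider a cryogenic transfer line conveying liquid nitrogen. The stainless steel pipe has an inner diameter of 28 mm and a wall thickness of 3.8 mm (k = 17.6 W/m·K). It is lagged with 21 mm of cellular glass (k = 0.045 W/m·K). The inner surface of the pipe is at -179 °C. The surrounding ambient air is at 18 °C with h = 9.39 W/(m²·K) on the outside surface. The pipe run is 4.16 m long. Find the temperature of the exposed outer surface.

Cylindrical conduction, so R = ln(r₂/r₁)/(2πkL) per layer, in series:
R_stainless steel pipe wall = ln(17.8/14)/(2π×17.6×4.16) = 5.22×10^-4 K/W
R_cellular glass = ln(38.8/17.8)/(2π×0.045×4.16) = 0.6625 K/W
R_outer film = 1/(h_o·2πr_oL) = 1/(9.39×2π×0.0388×4.16) = 0.105 K/W
R_total = 0.768 K/W
Q = ΔT/R_total = 197/0.768
Q = 257 W
T_interface = T_inner + Q·ΣR(inner→interface) = -179 + 257×0.663

T ≈ -8.94 °C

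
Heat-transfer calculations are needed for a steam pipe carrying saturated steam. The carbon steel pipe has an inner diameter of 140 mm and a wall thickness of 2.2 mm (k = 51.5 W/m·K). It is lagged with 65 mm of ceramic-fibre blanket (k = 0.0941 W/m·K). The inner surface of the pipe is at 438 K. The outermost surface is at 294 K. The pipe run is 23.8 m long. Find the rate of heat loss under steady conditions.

Q ≈ 3160 W

Treating each annulus and film as a series resistance:
R_carbon steel pipe wall = ln(72.2/70)/(2π×51.5×23.8) = 4.018×10^-6 K/W
R_ceramic-fibre blanket = ln(137.2/72.2)/(2π×0.0941×23.8) = 0.04562 K/W
R_total = 0.04563 K/W
Q = ΔT/R_total = 144/0.04563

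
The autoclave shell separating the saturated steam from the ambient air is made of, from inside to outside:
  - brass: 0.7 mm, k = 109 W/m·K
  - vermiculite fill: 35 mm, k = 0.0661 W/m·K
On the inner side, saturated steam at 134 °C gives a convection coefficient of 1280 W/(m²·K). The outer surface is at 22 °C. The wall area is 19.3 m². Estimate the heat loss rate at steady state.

Model the wall as resistances in series:
R_inner film = 1/(h_i·A) = 1/(1280×19.3) = 4.048×10^-5 K/W
R_brass = L/(kA) = 0.0007/(109×19.3) = 3.327×10^-7 K/W
R_vermiculite fill = L/(kA) = 0.035/(0.0661×19.3) = 0.02744 K/W
R_total = 0.02748 K/W
Q = ΔT / R_total = 112 / 0.02748

Q ≈ 4080 W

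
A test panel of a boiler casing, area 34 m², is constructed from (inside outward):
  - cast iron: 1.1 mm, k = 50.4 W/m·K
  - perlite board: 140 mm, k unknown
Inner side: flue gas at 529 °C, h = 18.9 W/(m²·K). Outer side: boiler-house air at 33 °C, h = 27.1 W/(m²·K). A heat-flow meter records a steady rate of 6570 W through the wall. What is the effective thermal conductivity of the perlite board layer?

Series thermal resistances:
R_inner film = 1/(h_i·A) = 1/(18.9×34) = 0.001556 K/W
R_cast iron = L/(kA) = 0.0011/(50.4×34) = 6.419×10^-7 K/W
R_outer film = 1/(h_o·A) = 1/(27.1×34) = 0.001085 K/W
Sum of known resistances R_other = 0.002642 K/W
Total R = ΔT/Q = 496/6570 = 0.07549 K/W
R_perlite board = R_total − R_other = 0.07285 K/W
k = L/(R·A) = 0.14/(0.07285×34)

k ≈ 0.0565 W/(m·K)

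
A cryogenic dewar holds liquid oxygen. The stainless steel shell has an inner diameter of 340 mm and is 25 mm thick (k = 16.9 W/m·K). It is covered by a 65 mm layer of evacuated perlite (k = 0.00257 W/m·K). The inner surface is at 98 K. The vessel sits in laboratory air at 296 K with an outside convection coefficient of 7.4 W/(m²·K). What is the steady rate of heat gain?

Q ≈ 4.97 W

Radial (spherical) resistances in series:
R_stainless steel shell = (1/0.17 − 1/0.195)/(4π×16.9) = 0.003551 K/W
R_evacuated perlite = (1/0.195 − 1/0.26)/(4π×0.00257) = 39.7 K/W
R_outer film = 1/(h·4πr_o²) = 1/(7.4×4π×0.26²) = 0.1591 K/W
R_total = 39.86 K/W
Q = ΔT/R_total = 198/39.86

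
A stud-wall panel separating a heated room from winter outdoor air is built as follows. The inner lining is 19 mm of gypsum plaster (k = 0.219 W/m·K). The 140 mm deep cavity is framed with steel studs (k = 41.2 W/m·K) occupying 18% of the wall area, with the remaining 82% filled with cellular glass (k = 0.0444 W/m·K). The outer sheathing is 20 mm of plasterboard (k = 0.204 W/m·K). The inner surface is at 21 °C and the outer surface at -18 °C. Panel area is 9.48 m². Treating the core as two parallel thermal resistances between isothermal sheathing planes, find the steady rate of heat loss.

Sheathing layers in series; stud and cavity paths in parallel between them.
R_inner = 0.019/(0.219×9.48) = 0.009152 K/W
R_stud  = 0.14/(41.2×0.18×9.48) = 0.001991 K/W
R_cav   = 0.14/(0.0444×0.82×9.48) = 0.4056 K/W
1/R_core = 1/R_stud + 1/R_cav → R_core = 0.001982 K/W
R_outer = 0.02/(0.204×9.48) = 0.01034 K/W
R_total = 0.02148 K/W
Q = ΔT/R_total = 39/0.02148

Q ≈ 1820 W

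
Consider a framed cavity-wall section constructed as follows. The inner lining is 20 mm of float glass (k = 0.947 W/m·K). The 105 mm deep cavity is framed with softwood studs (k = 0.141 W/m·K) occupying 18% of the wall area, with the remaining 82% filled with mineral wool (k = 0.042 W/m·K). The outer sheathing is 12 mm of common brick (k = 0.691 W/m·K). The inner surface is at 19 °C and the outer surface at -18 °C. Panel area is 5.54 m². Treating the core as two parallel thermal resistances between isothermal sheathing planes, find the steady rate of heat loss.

Q ≈ 114 W

Sheathing layers in series; stud and cavity paths in parallel between them.
R_inner = 0.02/(0.947×5.54) = 0.003812 K/W
R_stud  = 0.105/(0.141×0.18×5.54) = 0.7468 K/W
R_cav   = 0.105/(0.042×0.82×5.54) = 0.5503 K/W
1/R_core = 1/R_stud + 1/R_cav → R_core = 0.3168 K/W
R_outer = 0.012/(0.691×5.54) = 0.003135 K/W
R_total = 0.3238 K/W
Q = ΔT/R_total = 37/0.3238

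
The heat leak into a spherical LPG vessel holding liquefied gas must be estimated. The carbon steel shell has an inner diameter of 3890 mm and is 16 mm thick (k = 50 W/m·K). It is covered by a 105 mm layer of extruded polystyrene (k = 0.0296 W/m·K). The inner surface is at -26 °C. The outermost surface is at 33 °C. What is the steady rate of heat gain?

Q ≈ 847 W

Spherical conduction: R = (1/r_in − 1/r_out)/(4πk) per layer; series-sum.
R_carbon steel shell = (1/1.945 − 1/1.961)/(4π×50) = 6.676×10^-6 K/W
R_extruded polystyrene = (1/1.961 − 1/2.066)/(4π×0.0296) = 0.06968 K/W
R_total = 0.06968 K/W
Q = ΔT/R_total = 59/0.06968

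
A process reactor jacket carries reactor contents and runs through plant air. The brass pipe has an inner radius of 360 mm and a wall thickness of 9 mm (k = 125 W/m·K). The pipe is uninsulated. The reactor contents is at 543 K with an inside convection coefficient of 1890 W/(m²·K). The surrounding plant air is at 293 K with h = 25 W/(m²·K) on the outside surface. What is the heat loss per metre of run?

Radial resistances (cylindrical: R_cond = ln(r_o/r_i)/(2πkL), R_conv = 1/(h·2πrL)):
R_inner film = 1/(h_i·2πr₁L) = 1/(1890×2π×0.36×1) = 2.339×10^-4 K/W
R_brass pipe wall = ln(369/360)/(2π×125×1) = 3.144×10^-5 K/W
R_outer film = 1/(h_o·2πr_oL) = 1/(25×2π×0.369×1) = 0.01725 K/W
R_total = 0.01752 K/W
Q = ΔT/R_total = 250/0.01752

q′ ≈ 14300 W/m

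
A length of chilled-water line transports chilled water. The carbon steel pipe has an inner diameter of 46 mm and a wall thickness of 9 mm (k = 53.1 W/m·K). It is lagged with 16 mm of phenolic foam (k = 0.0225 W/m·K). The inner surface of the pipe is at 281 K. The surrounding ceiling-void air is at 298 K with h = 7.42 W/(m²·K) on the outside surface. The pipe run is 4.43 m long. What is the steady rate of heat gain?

Q ≈ 22.7 W

Radial resistances (cylindrical: R_cond = ln(r_o/r_i)/(2πkL), R_conv = 1/(h·2πrL)):
R_carbon steel pipe wall = ln(32/23)/(2π×53.1×4.43) = 2.234×10^-4 K/W
R_phenolic foam = ln(48/32)/(2π×0.0225×4.43) = 0.6474 K/W
R_outer film = 1/(h_o·2πr_oL) = 1/(7.42×2π×0.048×4.43) = 0.1009 K/W
R_total = 0.7485 K/W
Q = ΔT/R_total = 17/0.7485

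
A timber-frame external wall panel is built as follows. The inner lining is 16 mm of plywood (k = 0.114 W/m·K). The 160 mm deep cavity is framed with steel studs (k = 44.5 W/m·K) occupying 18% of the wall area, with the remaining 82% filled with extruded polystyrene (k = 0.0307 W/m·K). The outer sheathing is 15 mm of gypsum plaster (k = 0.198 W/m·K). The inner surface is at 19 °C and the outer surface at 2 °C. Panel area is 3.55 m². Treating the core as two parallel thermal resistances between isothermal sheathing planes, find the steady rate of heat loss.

Q ≈ 256 W

Sheathing layers in series; stud and cavity paths in parallel between them.
R_inner = 0.016/(0.114×3.55) = 0.03954 K/W
R_stud  = 0.16/(44.5×0.18×3.55) = 0.005627 K/W
R_cav   = 0.16/(0.0307×0.82×3.55) = 1.79 K/W
1/R_core = 1/R_stud + 1/R_cav → R_core = 0.005609 K/W
R_outer = 0.015/(0.198×3.55) = 0.02134 K/W
R_total = 0.06648 K/W
Q = ΔT/R_total = 17/0.06648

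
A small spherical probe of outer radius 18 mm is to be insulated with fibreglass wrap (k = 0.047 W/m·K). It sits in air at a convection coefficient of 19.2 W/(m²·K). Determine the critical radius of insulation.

r_cr ≈ 4.9 mm

For a sphere r_cr = 2k/h = 2×0.047/19.2
r_cr = 4.9 mm; since the bare radius (18 mm) is above r_cr, any added insulation will reduce heat loss.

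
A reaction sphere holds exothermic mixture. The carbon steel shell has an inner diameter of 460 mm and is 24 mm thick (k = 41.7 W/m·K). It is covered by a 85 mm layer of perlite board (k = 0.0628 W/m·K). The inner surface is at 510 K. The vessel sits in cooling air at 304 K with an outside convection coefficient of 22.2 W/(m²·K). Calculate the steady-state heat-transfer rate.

For a spherical shell R = (1/r₁ − 1/r₂)/(4πk); film R = 1/(h·4πr²). In series:
R_carbon steel shell = (1/0.23 − 1/0.254)/(4π×41.7) = 7.84×10^-4 K/W
R_perlite board = (1/0.254 − 1/0.339)/(4π×0.0628) = 1.251 K/W
R_outer film = 1/(h·4πr_o²) = 1/(22.2×4π×0.339²) = 0.03119 K/W
R_total = 1.283 K/W
Q = ΔT/R_total = 206/1.283

Q ≈ 161 W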